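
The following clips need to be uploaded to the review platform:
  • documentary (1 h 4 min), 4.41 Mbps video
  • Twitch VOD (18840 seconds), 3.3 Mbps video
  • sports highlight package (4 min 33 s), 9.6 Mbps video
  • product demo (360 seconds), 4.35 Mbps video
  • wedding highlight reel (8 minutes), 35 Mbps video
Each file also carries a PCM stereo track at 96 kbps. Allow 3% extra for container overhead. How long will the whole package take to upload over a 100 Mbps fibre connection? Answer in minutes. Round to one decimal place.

17.6 minutes

Audio: 96 kbps = 0.096 Mbps.
documentary: 4.506 Mbps × 3840 s × 1.03 = 17822.1 Mb
Twitch VOD: 3.396 Mbps × 18840 s × 1.03 = 65900.1 Mb
sports highlight package: 9.696 Mbps × 273 s × 1.03 = 2726.4 Mb
product demo: 4.446 Mbps × 360 s × 1.03 = 1648.6 Mb
wedding highlight reel: 35.096 Mbps × 480 s × 1.03 = 17351.5 Mb
Total: 105448.6 Mb = 13181.1 MB.
At 100 Mbps: 105448.6 / 100 = 1054 s ≈ 17.6 minutes.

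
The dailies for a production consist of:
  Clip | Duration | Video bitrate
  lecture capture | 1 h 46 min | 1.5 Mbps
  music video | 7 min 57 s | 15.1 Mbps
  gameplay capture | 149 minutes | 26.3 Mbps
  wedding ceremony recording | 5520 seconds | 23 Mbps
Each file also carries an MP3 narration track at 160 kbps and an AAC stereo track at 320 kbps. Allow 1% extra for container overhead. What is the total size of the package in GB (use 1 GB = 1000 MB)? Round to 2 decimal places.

49.12 GB

Audio total: 160 + 320 = 480 kbps = 0.480 Mbps.
lecture capture: 1.980 Mbps × 6360 s × 1.01 = 12718.7 Mb
music video: 15.580 Mbps × 477 s × 1.01 = 7506.0 Mb
gameplay capture: 26.780 Mbps × 8940 s × 1.01 = 241807.3 Mb
wedding ceremony recording: 23.480 Mbps × 5520 s × 1.01 = 130905.7 Mb
Total: 392937.7 Mb = 49117.2 MB.
= 49.12 GB.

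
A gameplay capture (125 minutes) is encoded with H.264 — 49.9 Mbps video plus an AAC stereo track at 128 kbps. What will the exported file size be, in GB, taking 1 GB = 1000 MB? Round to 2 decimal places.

46.90 GB

125 min = 7500 s
Audio: 128 kbps = 0.128 Mbps.
Total bitrate: 49.9 + 0.128 = 50.028 Mbps.
Stream data: 50.028 Mbps × 7500 s = 375210.0 Mb.
375,210 Mb ÷ 8 = 46,901 MB → 46.90 GB.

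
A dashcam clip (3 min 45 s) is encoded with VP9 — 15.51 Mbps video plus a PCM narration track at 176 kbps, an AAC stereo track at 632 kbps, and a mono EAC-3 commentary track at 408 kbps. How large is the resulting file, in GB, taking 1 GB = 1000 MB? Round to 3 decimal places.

0.470 GB

3 min 45 s = 225 s
Audio total: 176 + 632 + 408 = 1216 kbps = 1.216 Mbps.
Total bitrate: 15.51 + 1.216 = 16.726 Mbps.
Stream data: 16.726 Mbps × 225 s = 3763.3 Mb.
3,763 Mb ÷ 8 = 470.4 MB → 0.4704 GB.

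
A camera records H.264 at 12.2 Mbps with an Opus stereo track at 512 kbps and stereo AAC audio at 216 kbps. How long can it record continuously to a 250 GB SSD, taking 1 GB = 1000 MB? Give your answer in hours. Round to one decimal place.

Audio total: 512 + 216 = 728 kbps = 0.728 Mbps.
Total bitrate: 12.2 + 0.728 = 12.928 Mbps.
Capacity: 250 GB = 2,000,000 Mb.
Recording time: 2,000,000 / 12.928 = 154,703 s ≈ 43.0 hours.

43.0 hours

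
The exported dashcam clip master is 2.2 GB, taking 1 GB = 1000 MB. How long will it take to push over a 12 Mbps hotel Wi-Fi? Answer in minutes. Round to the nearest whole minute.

24 minutes

File: 2.2 GB = 17600.0 Mb.
At 12 Mbps: 17600.0 / 12 = 1466.7 s ≈ 24.4 minutes.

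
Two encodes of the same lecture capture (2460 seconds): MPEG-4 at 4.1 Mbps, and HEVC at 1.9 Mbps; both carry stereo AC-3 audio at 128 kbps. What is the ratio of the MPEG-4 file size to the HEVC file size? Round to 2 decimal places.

Audio: 128 kbps = 0.128 Mbps.
MPEG-4: 4.228 Mbps × 2460 s = 10400.9 Mb = 1.211 GiB.
HEVC: 2.028 Mbps × 2460 s = 4988.9 Mb = 0.581 GiB.
Ratio: 1.211 / 0.581 = 2.085.

2.08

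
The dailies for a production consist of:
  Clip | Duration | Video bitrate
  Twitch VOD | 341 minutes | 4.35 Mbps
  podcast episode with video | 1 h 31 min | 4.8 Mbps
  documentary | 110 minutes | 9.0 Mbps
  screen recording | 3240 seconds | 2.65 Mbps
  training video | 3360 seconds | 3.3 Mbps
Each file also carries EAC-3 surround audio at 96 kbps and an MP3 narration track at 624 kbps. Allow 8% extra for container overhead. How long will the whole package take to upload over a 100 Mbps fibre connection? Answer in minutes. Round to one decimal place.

Audio total: 96 + 624 = 720 kbps = 0.720 Mbps.
Twitch VOD: 5.070 Mbps × 20460 s × 1.08 = 112030.8 Mb
podcast episode with video: 5.520 Mbps × 5460 s × 1.08 = 32550.3 Mb
documentary: 9.720 Mbps × 6600 s × 1.08 = 69284.2 Mb
screen recording: 3.370 Mbps × 3240 s × 1.08 = 11792.3 Mb
training video: 4.020 Mbps × 3360 s × 1.08 = 14587.8 Mb
Total: 240245.4 Mb = 30030.7 MB.
At 100 Mbps: 240245.4 / 100 = 2402 s ≈ 40 minutes.

40.0 minutes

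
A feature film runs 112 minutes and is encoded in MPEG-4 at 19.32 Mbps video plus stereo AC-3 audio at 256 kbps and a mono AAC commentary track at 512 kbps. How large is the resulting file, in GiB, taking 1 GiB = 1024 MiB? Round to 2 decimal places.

15.72 GiB

112 min = 6720 s
Audio total: 256 + 512 = 768 kbps = 0.768 Mbps.
Total bitrate: 19.32 + 0.768 = 20.088 Mbps.
Stream data: 20.088 Mbps × 6720 s = 134991.4 Mb.
134,991 Mb = 16,873,920,000 bytes ÷ 1,073,741,824 = 15.72 GiB.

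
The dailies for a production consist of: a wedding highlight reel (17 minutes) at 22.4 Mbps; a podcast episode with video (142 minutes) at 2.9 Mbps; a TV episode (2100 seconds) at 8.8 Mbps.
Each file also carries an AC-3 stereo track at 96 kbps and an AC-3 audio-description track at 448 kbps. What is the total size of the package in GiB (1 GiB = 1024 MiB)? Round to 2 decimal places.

Audio total: 96 + 448 = 544 kbps = 0.544 Mbps.
wedding highlight reel: 22.944 Mbps × 1020 s = 23402.9 Mb
podcast episode with video: 3.444 Mbps × 8520 s = 29342.9 Mb
TV episode: 9.344 Mbps × 2100 s = 19622.4 Mb
Total: 72368.2 Mb = 9046.0 MB.
= 8.425 GiB.

8.42 GiB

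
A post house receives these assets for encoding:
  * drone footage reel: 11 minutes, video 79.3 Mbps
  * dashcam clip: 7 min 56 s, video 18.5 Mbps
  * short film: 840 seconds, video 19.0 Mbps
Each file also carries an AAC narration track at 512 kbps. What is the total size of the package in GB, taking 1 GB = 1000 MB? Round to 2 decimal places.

Audio: 512 kbps = 0.512 Mbps.
drone footage reel: 79.812 Mbps × 660 s = 52675.9 Mb
dashcam clip: 19.012 Mbps × 476 s = 9049.7 Mb
short film: 19.512 Mbps × 840 s = 16390.1 Mb
Total: 78115.7 Mb = 9764.5 MB.
= 9.764 GB.

9.76 GB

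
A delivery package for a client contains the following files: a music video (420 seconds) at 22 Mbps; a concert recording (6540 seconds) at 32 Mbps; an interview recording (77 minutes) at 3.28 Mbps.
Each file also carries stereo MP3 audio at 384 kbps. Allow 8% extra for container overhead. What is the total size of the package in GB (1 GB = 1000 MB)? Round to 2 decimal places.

32.15 GB

Audio: 384 kbps = 0.384 Mbps.
music video: 22.384 Mbps × 420 s × 1.08 = 10153.4 Mb
concert recording: 32.384 Mbps × 6540 s × 1.08 = 228734.7 Mb
interview recording: 3.664 Mbps × 4620 s × 1.08 = 18281.9 Mb
Total: 257169.9 Mb = 32146.2 MB.
= 32.15 GB.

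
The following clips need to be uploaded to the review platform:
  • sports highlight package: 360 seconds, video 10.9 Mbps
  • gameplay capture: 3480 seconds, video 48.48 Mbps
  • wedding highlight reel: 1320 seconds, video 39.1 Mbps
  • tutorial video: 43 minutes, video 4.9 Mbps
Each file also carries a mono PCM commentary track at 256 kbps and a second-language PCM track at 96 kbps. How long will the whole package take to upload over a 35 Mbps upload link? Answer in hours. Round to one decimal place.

Audio total: 256 + 96 = 352 kbps = 0.352 Mbps.
sports highlight package: 11.252 Mbps × 360 s = 4050.7 Mb
gameplay capture: 48.832 Mbps × 3480 s = 169935.4 Mb
wedding highlight reel: 39.452 Mbps × 1320 s = 52076.6 Mb
tutorial video: 5.252 Mbps × 2580 s = 13550.2 Mb
Total: 239612.9 Mb = 29951.6 MB.
At 35 Mbps: 239612.9 / 35 = 6846 s ≈ 1.9 hours.

1.9 hours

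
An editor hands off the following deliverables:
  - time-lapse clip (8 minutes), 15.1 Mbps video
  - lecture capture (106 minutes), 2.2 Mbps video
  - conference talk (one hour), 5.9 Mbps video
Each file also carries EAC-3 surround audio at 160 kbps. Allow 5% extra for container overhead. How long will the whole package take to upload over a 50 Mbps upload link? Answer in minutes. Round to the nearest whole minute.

15 minutes

Audio: 160 kbps = 0.160 Mbps.
time-lapse clip: 15.260 Mbps × 480 s × 1.05 = 7691.0 Mb
lecture capture: 2.360 Mbps × 6360 s × 1.05 = 15760.1 Mb
conference talk: 6.060 Mbps × 3600 s × 1.05 = 22906.8 Mb
Total: 46357.9 Mb = 5794.7 MB.
At 50 Mbps: 46357.9 / 50 = 927 s ≈ 15.5 minutes.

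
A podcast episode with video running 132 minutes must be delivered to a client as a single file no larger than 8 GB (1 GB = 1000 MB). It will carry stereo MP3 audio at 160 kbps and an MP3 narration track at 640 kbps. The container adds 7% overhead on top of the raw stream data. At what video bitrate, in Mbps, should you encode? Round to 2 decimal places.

6.75 Mbps

Budget: 8 GB = 64000.0 Mb.
Stream payload after overhead: 64000.0 / 1.07 = 59813.1 Mb.
132 min = 7920 s
Total bitrate budget: 59813.1 Mb / 7920 s = 7.552 Mbps.
Audio total: 160 + 640 = 800 kbps = 0.800 Mbps.
Video: 7.552 − 0.800 = 6.752 Mbps.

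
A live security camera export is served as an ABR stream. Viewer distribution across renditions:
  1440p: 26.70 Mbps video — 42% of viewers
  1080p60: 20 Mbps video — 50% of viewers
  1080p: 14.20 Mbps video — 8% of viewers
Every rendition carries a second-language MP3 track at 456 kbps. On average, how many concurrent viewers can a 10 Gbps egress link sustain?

438

Audio: 456 kbps = 0.456 Mbps.
Average per-viewer bitrate: 0.42×27.156 + 0.50×20.456 + 0.08×14.656 = 22.806 Mbps.
10 Gbps = 10,000 Mbps; 10,000 / 22.806 = 438.48 → 438.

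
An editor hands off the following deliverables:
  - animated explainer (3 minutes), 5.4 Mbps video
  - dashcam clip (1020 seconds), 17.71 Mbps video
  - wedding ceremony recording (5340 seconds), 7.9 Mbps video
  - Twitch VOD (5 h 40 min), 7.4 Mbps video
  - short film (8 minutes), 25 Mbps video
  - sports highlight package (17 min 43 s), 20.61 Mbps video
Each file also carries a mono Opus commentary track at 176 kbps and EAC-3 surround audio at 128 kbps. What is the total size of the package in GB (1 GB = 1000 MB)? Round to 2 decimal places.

31.84 GB

Audio total: 176 + 128 = 304 kbps = 0.304 Mbps.
animated explainer: 5.704 Mbps × 180 s = 1026.7 Mb
dashcam clip: 18.014 Mbps × 1020 s = 18374.3 Mb
wedding ceremony recording: 8.204 Mbps × 5340 s = 43809.4 Mb
Twitch VOD: 7.704 Mbps × 20400 s = 157161.6 Mb
short film: 25.304 Mbps × 480 s = 12145.9 Mb
sports highlight package: 20.914 Mbps × 1063 s = 22231.6 Mb
Total: 254749.5 Mb = 31843.7 MB.
= 31.84 GB.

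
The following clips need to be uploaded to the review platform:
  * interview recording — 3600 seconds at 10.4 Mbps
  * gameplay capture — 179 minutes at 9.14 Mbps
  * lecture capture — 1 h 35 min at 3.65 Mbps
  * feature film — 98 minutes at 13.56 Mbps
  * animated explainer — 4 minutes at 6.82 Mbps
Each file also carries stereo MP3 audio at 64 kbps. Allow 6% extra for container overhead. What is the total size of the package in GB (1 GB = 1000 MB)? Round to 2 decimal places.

Audio: 64 kbps = 0.064 Mbps.
interview recording: 10.464 Mbps × 3600 s × 1.06 = 39930.6 Mb
gameplay capture: 9.204 Mbps × 10740 s × 1.06 = 104782.0 Mb
lecture capture: 3.714 Mbps × 5700 s × 1.06 = 22440.0 Mb
feature film: 13.624 Mbps × 5880 s × 1.06 = 84915.7 Mb
animated explainer: 6.884 Mbps × 240 s × 1.06 = 1751.3 Mb
Total: 253819.6 Mb = 31727.4 MB.
= 31.73 GB.

31.73 GB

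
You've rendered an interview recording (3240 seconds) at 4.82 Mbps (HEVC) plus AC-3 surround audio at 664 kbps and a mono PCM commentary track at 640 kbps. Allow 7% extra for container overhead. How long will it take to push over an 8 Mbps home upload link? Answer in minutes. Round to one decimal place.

Audio total: 664 + 640 = 1304 kbps = 1.304 Mbps.
Total bitrate: 6.124 Mbps.
File: 6.124 Mbps × 3240 s = 19841.8 Mb.
With 7% container overhead: ×1.07. → 21230.7 Mb.
At 8 Mbps: 21230.7 / 8 = 2653.8 s ≈ 44.2 minutes.

44.2 minutes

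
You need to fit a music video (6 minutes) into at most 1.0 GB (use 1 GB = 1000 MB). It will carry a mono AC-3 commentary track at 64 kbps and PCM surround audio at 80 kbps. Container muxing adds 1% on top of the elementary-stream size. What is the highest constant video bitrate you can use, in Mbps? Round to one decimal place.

21.9 Mbps

Budget: 1.0 GB = 8000.0 Mb.
Stream payload after overhead: 8000.0 / 1.01 = 7920.8 Mb.
6 min = 360 s
Total bitrate budget: 7920.8 Mb / 360 s = 22.002 Mbps.
Audio total: 64 + 80 = 144 kbps = 0.144 Mbps.
Video: 22.002 − 0.144 = 21.858 Mbps.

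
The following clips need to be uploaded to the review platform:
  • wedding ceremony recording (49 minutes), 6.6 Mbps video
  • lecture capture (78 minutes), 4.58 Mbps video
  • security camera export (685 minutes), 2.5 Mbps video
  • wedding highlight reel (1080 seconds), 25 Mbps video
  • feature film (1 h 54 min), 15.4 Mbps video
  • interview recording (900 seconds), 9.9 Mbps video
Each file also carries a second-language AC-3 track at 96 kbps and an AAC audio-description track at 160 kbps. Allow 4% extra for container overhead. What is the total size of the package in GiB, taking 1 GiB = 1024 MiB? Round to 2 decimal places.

Audio total: 96 + 160 = 256 kbps = 0.256 Mbps.
wedding ceremony recording: 6.856 Mbps × 2940 s × 1.04 = 20962.9 Mb
lecture capture: 4.836 Mbps × 4680 s × 1.04 = 23537.8 Mb
security camera export: 2.756 Mbps × 41100 s × 1.04 = 117802.5 Mb
wedding highlight reel: 25.256 Mbps × 1080 s × 1.04 = 28367.5 Mb
feature film: 15.656 Mbps × 6840 s × 1.04 = 111370.5 Mb
interview recording: 10.156 Mbps × 900 s × 1.04 = 9506.0 Mb
Total: 311547.2 Mb = 38943.4 MB.
= 36.27 GiB.

36.27 GiB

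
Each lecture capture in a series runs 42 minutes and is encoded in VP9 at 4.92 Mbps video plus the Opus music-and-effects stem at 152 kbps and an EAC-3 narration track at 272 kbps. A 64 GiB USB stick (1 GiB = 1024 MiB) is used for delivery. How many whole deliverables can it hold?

42 min = 2520 s
Audio total: 152 + 272 = 424 kbps = 0.424 Mbps.
Total bitrate: 5.344 Mbps.
Per item: 5.344 Mbps × 2520 s = 13,467 Mb = 1,683 MB.
Capacity: 64 GiB = 549,756 Mb; 40.82 items → 40 complete.

40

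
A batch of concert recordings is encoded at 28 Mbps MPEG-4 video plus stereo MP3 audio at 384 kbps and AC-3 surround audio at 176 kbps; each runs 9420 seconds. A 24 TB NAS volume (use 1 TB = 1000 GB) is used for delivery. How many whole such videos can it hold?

Audio total: 384 + 176 = 560 kbps = 0.560 Mbps.
Total bitrate: 28.560 Mbps.
Per item: 28.560 Mbps × 9420 s = 269,035 Mb = 33,629 MB.
Capacity: 24 TB = 192,000,000 Mb; 713.66 items → 713 complete.

713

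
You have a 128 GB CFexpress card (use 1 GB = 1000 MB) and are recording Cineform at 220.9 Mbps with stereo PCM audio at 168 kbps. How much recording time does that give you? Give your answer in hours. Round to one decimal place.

1.3 hours

Audio: 168 kbps = 0.168 Mbps.
Total bitrate: 220.9 + 0.168 = 221.068 Mbps.
Capacity: 128 GB = 1,024,000 Mb.
Recording time: 1,024,000 / 221.068 = 4,632 s ≈ 1.29 hours.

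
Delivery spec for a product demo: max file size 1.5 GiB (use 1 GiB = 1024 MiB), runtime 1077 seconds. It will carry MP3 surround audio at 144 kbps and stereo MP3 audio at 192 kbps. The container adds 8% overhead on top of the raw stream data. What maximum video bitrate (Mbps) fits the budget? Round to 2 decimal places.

10.74 Mbps

Budget: 1.5 GiB = 12884.9 Mb.
Stream payload after overhead: 12884.9 / 1.08 = 11930.5 Mb.
Total bitrate budget: 11930.5 Mb / 1077 s = 11.077 Mbps.
Audio total: 144 + 192 = 336 kbps = 0.336 Mbps.
Video: 11.077 − 0.336 = 10.741 Mbps.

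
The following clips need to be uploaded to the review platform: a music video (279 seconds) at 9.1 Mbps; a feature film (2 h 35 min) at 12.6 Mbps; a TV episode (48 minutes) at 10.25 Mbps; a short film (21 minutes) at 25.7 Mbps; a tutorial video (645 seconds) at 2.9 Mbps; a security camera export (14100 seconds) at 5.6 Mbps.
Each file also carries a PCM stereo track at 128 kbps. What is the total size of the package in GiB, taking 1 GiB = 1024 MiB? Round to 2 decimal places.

Audio: 128 kbps = 0.128 Mbps.
music video: 9.228 Mbps × 279 s = 2574.6 Mb
feature film: 12.728 Mbps × 9300 s = 118370.4 Mb
TV episode: 10.378 Mbps × 2880 s = 29888.6 Mb
short film: 25.828 Mbps × 1260 s = 32543.3 Mb
tutorial video: 3.028 Mbps × 645 s = 1953.1 Mb
security camera export: 5.728 Mbps × 14100 s = 80764.8 Mb
Total: 266094.8 Mb = 33261.8 MB.
= 30.98 GiB.

30.98 GiB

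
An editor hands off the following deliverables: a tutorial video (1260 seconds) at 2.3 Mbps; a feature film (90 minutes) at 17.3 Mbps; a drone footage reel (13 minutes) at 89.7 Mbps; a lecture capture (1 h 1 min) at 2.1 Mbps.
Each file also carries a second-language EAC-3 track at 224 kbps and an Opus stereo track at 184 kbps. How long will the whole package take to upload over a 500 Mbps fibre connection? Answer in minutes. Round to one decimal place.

5.9 minutes

Audio total: 224 + 184 = 408 kbps = 0.408 Mbps.
tutorial video: 2.708 Mbps × 1260 s = 3412.1 Mb
feature film: 17.708 Mbps × 5400 s = 95623.2 Mb
drone footage reel: 90.108 Mbps × 780 s = 70284.2 Mb
lecture capture: 2.508 Mbps × 3660 s = 9179.3 Mb
Total: 178498.8 Mb = 22312.3 MB.
At 500 Mbps: 178498.8 / 500 = 357 s ≈ 5.95 minutes.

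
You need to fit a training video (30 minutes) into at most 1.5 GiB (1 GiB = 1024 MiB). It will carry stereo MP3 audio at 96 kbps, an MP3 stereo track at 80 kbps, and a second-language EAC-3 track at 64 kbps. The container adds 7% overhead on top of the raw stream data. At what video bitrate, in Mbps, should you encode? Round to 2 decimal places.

Budget: 1.5 GiB = 12884.9 Mb.
Stream payload after overhead: 12884.9 / 1.07 = 12042.0 Mb.
30 min = 1800 s
Total bitrate budget: 12042.0 Mb / 1800 s = 6.690 Mbps.
Audio total: 96 + 80 + 64 = 240 kbps = 0.240 Mbps.
Video: 6.690 − 0.240 = 6.450 Mbps.

6.45 Mbps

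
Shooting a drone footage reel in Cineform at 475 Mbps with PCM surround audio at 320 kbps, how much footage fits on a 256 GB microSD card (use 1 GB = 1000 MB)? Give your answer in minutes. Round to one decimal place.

Audio: 320 kbps = 0.320 Mbps.
Total bitrate: 475 + 0.320 = 475.320 Mbps.
Capacity: 256 GB = 2,048,000 Mb.
Recording time: 2,048,000 / 475.320 = 4,309 s ≈ 71.8 minutes.

71.8 minutes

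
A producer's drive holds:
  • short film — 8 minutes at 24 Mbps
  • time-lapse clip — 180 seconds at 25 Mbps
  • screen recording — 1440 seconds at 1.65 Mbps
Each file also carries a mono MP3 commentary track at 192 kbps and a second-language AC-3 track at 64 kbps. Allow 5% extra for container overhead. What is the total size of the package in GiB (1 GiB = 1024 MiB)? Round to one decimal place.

Audio total: 192 + 64 = 256 kbps = 0.256 Mbps.
short film: 24.256 Mbps × 480 s × 1.05 = 12225.0 Mb
time-lapse clip: 25.256 Mbps × 180 s × 1.05 = 4773.4 Mb
screen recording: 1.906 Mbps × 1440 s × 1.05 = 2881.9 Mb
Total: 19880.3 Mb = 2485.0 MB.
= 2.314 GiB.

2.3 GiB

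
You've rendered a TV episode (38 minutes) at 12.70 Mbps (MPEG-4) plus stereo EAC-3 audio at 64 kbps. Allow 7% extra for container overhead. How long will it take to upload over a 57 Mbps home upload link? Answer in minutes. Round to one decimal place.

9.1 minutes

38 min = 2280 s
Audio: 64 kbps = 0.064 Mbps.
Total bitrate: 12.764 Mbps.
File: 12.764 Mbps × 2280 s = 29101.9 Mb.
With 7% container overhead: ×1.07. → 31139.1 Mb.
At 57 Mbps: 31139.1 / 57 = 546.3 s ≈ 9.1 minutes.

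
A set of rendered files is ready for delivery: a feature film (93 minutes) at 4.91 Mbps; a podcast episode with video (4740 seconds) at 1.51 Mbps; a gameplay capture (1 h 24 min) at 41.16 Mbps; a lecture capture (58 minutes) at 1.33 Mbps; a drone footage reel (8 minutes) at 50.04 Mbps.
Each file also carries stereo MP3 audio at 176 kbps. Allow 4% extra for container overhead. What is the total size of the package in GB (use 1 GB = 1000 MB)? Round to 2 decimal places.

35.63 GB

Audio: 176 kbps = 0.176 Mbps.
feature film: 5.086 Mbps × 5580 s × 1.04 = 29515.1 Mb
podcast episode with video: 1.686 Mbps × 4740 s × 1.04 = 8311.3 Mb
gameplay capture: 41.336 Mbps × 5040 s × 1.04 = 216666.8 Mb
lecture capture: 1.506 Mbps × 3480 s × 1.04 = 5450.5 Mb
drone footage reel: 50.216 Mbps × 480 s × 1.04 = 25067.8 Mb
Total: 285011.5 Mb = 35626.4 MB.
= 35.63 GB.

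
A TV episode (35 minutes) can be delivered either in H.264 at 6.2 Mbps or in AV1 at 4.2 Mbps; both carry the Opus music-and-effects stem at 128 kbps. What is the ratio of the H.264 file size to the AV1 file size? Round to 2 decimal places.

35 min = 2100 s
Audio: 128 kbps = 0.128 Mbps.
H.264: 6.328 Mbps × 2100 s = 13288.8 Mb = 1.661 GB.
AV1: 4.328 Mbps × 2100 s = 9088.8 Mb = 1.136 GB.
Ratio: 1.661 / 1.136 = 1.462.

1.46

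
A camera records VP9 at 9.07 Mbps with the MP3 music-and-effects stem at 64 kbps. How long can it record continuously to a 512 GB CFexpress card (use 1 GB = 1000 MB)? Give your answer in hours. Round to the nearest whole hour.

125 hours

Audio: 64 kbps = 0.064 Mbps.
Total bitrate: 9.07 + 0.064 = 9.134 Mbps.
Capacity: 512 GB = 4,096,000 Mb.
Recording time: 4,096,000 / 9.134 = 448,434 s ≈ 125 hours.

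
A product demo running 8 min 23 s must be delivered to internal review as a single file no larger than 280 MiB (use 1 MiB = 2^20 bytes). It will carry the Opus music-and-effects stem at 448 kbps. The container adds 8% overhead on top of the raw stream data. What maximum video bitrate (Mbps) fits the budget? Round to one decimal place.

3.9 Mbps

Budget: 280 MiB = 2348.8 Mb.
Stream payload after overhead: 2348.8 / 1.08 = 2174.8 Mb.
8 min 23 s = 503 s
Total bitrate budget: 2174.8 Mb / 503 s = 4.324 Mbps.
Audio: 448 kbps = 0.448 Mbps.
Video: 4.324 − 0.448 = 3.876 Mbps.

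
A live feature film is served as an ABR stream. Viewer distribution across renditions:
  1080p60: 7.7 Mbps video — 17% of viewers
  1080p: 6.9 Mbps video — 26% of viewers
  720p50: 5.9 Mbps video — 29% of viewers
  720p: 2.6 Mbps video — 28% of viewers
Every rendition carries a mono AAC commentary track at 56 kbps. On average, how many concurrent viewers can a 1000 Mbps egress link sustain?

178

Audio: 56 kbps = 0.056 Mbps.
Average per-viewer bitrate: 0.17×7.756 + 0.26×6.956 + 0.29×5.956 + 0.28×2.656 = 5.598 Mbps.
1000 Mbps = 1,000 Mbps; 1,000 / 5.598 = 178.64 → 178.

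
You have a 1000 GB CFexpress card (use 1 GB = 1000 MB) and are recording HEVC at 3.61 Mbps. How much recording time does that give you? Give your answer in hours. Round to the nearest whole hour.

616 hours

Capacity: 1000 GB = 8,000,000 Mb.
Recording time: 8,000,000 / 3.610 = 2,216,066 s ≈ 616 hours.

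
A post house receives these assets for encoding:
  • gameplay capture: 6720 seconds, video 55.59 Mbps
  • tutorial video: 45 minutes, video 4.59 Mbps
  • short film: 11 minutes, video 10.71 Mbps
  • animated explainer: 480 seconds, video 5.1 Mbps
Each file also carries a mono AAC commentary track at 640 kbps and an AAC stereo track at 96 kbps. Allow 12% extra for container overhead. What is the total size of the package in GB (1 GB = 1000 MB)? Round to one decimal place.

Audio total: 640 + 96 = 736 kbps = 0.736 Mbps.
gameplay capture: 56.326 Mbps × 6720 s × 1.12 = 423932.0 Mb
tutorial video: 5.326 Mbps × 2700 s × 1.12 = 16105.8 Mb
short film: 11.446 Mbps × 660 s × 1.12 = 8460.9 Mb
animated explainer: 5.836 Mbps × 480 s × 1.12 = 3137.4 Mb
Total: 451636.1 Mb = 56454.5 MB.
= 56.45 GB.

56.5 GB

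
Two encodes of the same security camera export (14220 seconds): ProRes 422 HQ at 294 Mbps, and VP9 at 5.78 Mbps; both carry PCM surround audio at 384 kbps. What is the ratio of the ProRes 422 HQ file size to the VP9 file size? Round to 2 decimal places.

47.76

Audio: 384 kbps = 0.384 Mbps.
ProRes 422 HQ: 294.384 Mbps × 14220 s = 4186140.5 Mb = 487.331 GiB.
VP9: 6.164 Mbps × 14220 s = 87652.1 Mb = 10.204 GiB.
Ratio: 487.331 / 10.204 = 47.759.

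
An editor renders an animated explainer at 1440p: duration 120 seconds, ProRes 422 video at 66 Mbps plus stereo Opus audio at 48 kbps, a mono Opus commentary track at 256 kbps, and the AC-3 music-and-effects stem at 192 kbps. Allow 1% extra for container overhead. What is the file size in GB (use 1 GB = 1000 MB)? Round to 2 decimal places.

1.01 GB

Audio total: 48 + 256 + 192 = 496 kbps = 0.496 Mbps.
Total bitrate: 66 + 0.496 = 66.496 Mbps.
Stream data: 66.496 Mbps × 120 s = 7979.5 Mb.
With 1% container overhead: ×1.01.
8,059 Mb ÷ 8 = 1,007 MB → 1.007 GB.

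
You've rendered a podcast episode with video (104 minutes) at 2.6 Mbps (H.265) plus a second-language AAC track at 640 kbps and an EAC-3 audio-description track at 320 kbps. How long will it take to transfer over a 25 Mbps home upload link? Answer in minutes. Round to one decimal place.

104 min = 6240 s
Audio total: 640 + 320 = 960 kbps = 0.960 Mbps.
Total bitrate: 3.560 Mbps.
File: 3.560 Mbps × 6240 s = 22214.4 Mb.
At 25 Mbps: 22214.4 / 25 = 888.6 s ≈ 14.8 minutes.

14.8 minutes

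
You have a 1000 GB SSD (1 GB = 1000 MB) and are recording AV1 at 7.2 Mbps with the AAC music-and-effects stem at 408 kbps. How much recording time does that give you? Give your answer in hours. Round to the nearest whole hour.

292 hours

Audio: 408 kbps = 0.408 Mbps.
Total bitrate: 7.2 + 0.408 = 7.608 Mbps.
Capacity: 1000 GB = 8,000,000 Mb.
Recording time: 8,000,000 / 7.608 = 1,051,525 s ≈ 292 hours.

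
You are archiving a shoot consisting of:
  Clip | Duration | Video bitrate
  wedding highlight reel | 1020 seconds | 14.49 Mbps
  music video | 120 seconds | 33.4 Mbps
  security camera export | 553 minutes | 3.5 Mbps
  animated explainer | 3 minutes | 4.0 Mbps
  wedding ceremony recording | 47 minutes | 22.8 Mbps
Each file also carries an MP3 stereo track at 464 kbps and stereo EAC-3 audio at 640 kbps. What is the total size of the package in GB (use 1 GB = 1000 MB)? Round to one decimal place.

30.1 GB

Audio total: 464 + 640 = 1104 kbps = 1.104 Mbps.
wedding highlight reel: 15.594 Mbps × 1020 s = 15905.9 Mb
music video: 34.504 Mbps × 120 s = 4140.5 Mb
security camera export: 4.604 Mbps × 33180 s = 152760.7 Mb
animated explainer: 5.104 Mbps × 180 s = 918.7 Mb
wedding ceremony recording: 23.904 Mbps × 2820 s = 67409.3 Mb
Total: 241135.1 Mb = 30141.9 MB.
= 30.14 GB.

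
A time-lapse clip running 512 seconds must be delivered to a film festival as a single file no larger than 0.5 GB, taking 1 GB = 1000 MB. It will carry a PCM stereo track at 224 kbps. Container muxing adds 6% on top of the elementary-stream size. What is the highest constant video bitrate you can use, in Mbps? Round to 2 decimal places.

Budget: 0.5 GB = 4000.0 Mb.
Stream payload after overhead: 4000.0 / 1.06 = 3773.6 Mb.
Total bitrate budget: 3773.6 Mb / 512 s = 7.370 Mbps.
Audio: 224 kbps = 0.224 Mbps.
Video: 7.370 − 0.224 = 7.146 Mbps.

7.15 Mbps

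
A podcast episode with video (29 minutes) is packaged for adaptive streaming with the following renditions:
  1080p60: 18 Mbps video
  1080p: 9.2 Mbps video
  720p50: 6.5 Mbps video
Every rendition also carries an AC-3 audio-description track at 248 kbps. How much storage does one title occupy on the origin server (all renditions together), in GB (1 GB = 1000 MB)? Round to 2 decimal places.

29 min = 1740 s
Audio: 248 kbps = 0.248 Mbps.
Sum of rendition bitrates: (18+0.248) + (9.2+0.248) + (6.5+0.248) = 34.444 Mbps.
× 1740 s = 59,933 Mb = 7,492 MB = 7.492 GB.

7.49 GB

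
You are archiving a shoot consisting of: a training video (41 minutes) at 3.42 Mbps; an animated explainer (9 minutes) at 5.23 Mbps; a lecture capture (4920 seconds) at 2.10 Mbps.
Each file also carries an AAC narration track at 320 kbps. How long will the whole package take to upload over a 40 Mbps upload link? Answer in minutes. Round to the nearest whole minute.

10 minutes

Audio: 320 kbps = 0.320 Mbps.
training video: 3.740 Mbps × 2460 s = 9200.4 Mb
animated explainer: 5.550 Mbps × 540 s = 2997.0 Mb
lecture capture: 2.420 Mbps × 4920 s = 11906.4 Mb
Total: 24103.8 Mb = 3013.0 MB.
At 40 Mbps: 24103.8 / 40 = 603 s ≈ 10 minutes.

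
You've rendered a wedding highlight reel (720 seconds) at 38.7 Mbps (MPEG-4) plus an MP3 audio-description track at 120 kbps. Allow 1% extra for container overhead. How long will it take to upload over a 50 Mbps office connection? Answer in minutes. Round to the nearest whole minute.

9 minutes

Audio: 120 kbps = 0.120 Mbps.
Total bitrate: 38.820 Mbps.
File: 38.820 Mbps × 720 s = 27950.4 Mb.
With 1% container overhead: ×1.01. → 28229.9 Mb.
At 50 Mbps: 28229.9 / 50 = 564.6 s ≈ 9.41 minutes.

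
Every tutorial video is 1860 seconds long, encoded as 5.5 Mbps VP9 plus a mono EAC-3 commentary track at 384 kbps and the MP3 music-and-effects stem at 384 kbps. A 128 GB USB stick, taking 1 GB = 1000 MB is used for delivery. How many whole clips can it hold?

87

Audio total: 384 + 384 = 768 kbps = 0.768 Mbps.
Total bitrate: 6.268 Mbps.
Per item: 6.268 Mbps × 1860 s = 11,658 Mb = 1,457 MB.
Capacity: 128 GB = 1,024,000 Mb; 87.83 items → 87 complete.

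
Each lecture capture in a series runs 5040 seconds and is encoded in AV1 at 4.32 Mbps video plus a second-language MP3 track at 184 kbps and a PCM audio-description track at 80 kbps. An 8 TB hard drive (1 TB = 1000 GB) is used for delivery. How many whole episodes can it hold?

Audio total: 184 + 80 = 264 kbps = 0.264 Mbps.
Total bitrate: 4.584 Mbps.
Per item: 4.584 Mbps × 5040 s = 23,103 Mb = 2,888 MB.
Capacity: 8 TB = 64,000,000 Mb; 2770.16 items → 2770 complete.

2770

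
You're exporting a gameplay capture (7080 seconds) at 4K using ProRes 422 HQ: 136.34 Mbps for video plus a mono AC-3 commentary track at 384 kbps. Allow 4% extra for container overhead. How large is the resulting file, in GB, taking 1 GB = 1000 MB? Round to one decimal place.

Audio: 384 kbps = 0.384 Mbps.
Total bitrate: 136.34 + 0.384 = 136.724 Mbps.
Stream data: 136.724 Mbps × 7080 s = 968005.9 Mb.
With 4% container overhead: ×1.04.
1,006,726 Mb ÷ 8 = 125,841 MB → 125.8 GB.

125.8 GB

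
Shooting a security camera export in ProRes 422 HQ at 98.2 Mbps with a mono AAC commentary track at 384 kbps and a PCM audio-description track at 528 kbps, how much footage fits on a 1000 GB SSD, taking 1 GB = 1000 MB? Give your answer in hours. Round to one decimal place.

Audio total: 384 + 528 = 912 kbps = 0.912 Mbps.
Total bitrate: 98.2 + 0.912 = 99.112 Mbps.
Capacity: 1000 GB = 8,000,000 Mb.
Recording time: 8,000,000 / 99.112 = 80,717 s ≈ 22.4 hours.

22.4 hours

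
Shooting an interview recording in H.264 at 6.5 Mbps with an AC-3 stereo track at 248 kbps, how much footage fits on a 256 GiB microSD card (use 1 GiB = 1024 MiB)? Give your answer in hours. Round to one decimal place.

Audio: 248 kbps = 0.248 Mbps.
Total bitrate: 6.5 + 0.248 = 6.748 Mbps.
Capacity: 256 GiB = 2,199,023 Mb.
Recording time: 2,199,023 / 6.748 = 325,878 s ≈ 90.5 hours.

90.5 hours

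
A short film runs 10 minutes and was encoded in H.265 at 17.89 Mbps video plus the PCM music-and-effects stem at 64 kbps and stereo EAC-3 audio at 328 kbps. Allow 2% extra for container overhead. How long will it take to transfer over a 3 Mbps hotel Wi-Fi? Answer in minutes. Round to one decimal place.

62.2 minutes

10 min = 600 s
Audio total: 64 + 328 = 392 kbps = 0.392 Mbps.
Total bitrate: 18.282 Mbps.
File: 18.282 Mbps × 600 s = 10969.2 Mb.
With 2% container overhead: ×1.02. → 11188.6 Mb.
At 3 Mbps: 11188.6 / 3 = 3729.5 s ≈ 62.2 minutes.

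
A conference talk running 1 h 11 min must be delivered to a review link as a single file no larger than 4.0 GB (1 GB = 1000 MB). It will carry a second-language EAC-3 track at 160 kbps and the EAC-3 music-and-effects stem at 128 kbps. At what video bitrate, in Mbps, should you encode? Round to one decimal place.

Budget: 4.0 GB = 32000.0 Mb.
1 h 11 min = 71 min = 4260 s
Total bitrate budget: 32000.0 Mb / 4260 s = 7.512 Mbps.
Audio total: 160 + 128 = 288 kbps = 0.288 Mbps.
Video: 7.512 − 0.288 = 7.224 Mbps.

7.2 Mbps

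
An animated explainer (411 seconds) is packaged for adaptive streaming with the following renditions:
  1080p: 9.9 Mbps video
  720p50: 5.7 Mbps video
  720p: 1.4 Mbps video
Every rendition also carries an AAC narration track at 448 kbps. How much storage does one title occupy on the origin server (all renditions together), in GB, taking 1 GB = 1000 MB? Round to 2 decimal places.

0.94 GB

Audio: 448 kbps = 0.448 Mbps.
Sum of rendition bitrates: (9.9+0.448) + (5.7+0.448) + (1.4+0.448) = 18.344 Mbps.
× 411 s = 7,539 Mb = 942.4 MB = 0.9424 GB.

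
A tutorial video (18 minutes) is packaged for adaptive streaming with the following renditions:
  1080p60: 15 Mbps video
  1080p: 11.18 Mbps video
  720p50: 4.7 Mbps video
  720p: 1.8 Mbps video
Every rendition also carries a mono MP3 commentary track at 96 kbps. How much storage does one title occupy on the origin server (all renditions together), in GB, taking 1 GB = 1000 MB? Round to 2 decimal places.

18 min = 1080 s
Audio: 96 kbps = 0.096 Mbps.
Sum of rendition bitrates: (15+0.096) + (11.18+0.096) + (4.7+0.096) + (1.8+0.096) = 33.064 Mbps.
× 1080 s = 35,709 Mb = 4,464 MB = 4.464 GB.

4.46 GB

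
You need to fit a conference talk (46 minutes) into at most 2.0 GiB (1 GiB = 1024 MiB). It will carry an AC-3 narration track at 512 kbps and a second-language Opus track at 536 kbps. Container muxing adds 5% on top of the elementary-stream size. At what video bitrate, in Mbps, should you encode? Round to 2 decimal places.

Budget: 2.0 GiB = 17179.9 Mb.
Stream payload after overhead: 17179.9 / 1.05 = 16361.8 Mb.
46 min = 2760 s
Total bitrate budget: 16361.8 Mb / 2760 s = 5.928 Mbps.
Audio total: 512 + 536 = 1048 kbps = 1.048 Mbps.
Video: 5.928 − 1.048 = 4.880 Mbps.

4.88 Mbps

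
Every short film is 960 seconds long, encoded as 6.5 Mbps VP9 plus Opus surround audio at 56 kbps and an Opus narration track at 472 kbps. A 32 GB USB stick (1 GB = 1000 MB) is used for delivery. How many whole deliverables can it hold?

37

Audio total: 56 + 472 = 528 kbps = 0.528 Mbps.
Total bitrate: 7.028 Mbps.
Per item: 7.028 Mbps × 960 s = 6,747 Mb = 843.4 MB.
Capacity: 32 GB = 256,000 Mb; 37.94 items → 37 complete.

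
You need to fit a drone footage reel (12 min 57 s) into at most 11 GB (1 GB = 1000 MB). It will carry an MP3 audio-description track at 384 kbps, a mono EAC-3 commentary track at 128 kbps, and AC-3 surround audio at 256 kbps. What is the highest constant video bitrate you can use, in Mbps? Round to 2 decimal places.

Budget: 11 GB = 88000.0 Mb.
12 min 57 s = 777 s
Total bitrate budget: 88000.0 Mb / 777 s = 113.256 Mbps.
Audio total: 384 + 128 + 256 = 768 kbps = 0.768 Mbps.
Video: 113.256 − 0.768 = 112.488 Mbps.

112.49 Mbps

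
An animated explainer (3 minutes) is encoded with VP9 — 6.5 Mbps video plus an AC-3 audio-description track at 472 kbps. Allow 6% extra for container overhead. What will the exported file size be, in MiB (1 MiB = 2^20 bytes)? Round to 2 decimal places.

158.58 MiB

3 min = 180 s
Audio: 472 kbps = 0.472 Mbps.
Total bitrate: 6.5 + 0.472 = 6.972 Mbps.
Stream data: 6.972 Mbps × 180 s = 1255.0 Mb.
With 6% container overhead: ×1.06.
1,330 Mb = 166,282,200 bytes ÷ 1,048,576 = 158.6 MiB.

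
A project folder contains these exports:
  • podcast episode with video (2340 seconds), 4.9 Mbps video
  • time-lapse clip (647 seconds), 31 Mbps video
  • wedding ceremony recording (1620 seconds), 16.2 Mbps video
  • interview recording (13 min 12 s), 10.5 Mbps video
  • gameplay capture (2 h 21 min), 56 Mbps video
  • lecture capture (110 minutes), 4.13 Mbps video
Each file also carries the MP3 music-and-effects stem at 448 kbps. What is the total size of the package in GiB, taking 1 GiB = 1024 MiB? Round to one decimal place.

Audio: 448 kbps = 0.448 Mbps.
podcast episode with video: 5.348 Mbps × 2340 s = 12514.3 Mb
time-lapse clip: 31.448 Mbps × 647 s = 20346.9 Mb
wedding ceremony recording: 16.648 Mbps × 1620 s = 26969.8 Mb
interview recording: 10.948 Mbps × 792 s = 8670.8 Mb
gameplay capture: 56.448 Mbps × 8460 s = 477550.1 Mb
lecture capture: 4.578 Mbps × 6600 s = 30214.8 Mb
Total: 576266.6 Mb = 72033.3 MB.
= 67.09 GiB.

67.1 GiB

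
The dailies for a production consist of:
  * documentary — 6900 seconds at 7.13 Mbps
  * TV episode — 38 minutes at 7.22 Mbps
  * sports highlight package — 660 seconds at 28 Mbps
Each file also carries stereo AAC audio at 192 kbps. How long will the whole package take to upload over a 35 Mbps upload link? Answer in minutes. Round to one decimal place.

41.0 minutes

Audio: 192 kbps = 0.192 Mbps.
documentary: 7.322 Mbps × 6900 s = 50521.8 Mb
TV episode: 7.412 Mbps × 2280 s = 16899.4 Mb
sports highlight package: 28.192 Mbps × 660 s = 18606.7 Mb
Total: 86027.9 Mb = 10753.5 MB.
At 35 Mbps: 86027.9 / 35 = 2458 s ≈ 41 minutes.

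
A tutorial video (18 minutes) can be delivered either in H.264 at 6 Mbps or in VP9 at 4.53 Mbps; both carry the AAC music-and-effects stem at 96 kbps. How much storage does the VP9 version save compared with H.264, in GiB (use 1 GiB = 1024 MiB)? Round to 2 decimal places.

0.18 GiB

18 min = 1080 s
Audio: 96 kbps = 0.096 Mbps.
H.264: 6.096 Mbps × 1080 s = 6583.7 Mb = 0.766 GiB.
VP9: 4.626 Mbps × 1080 s = 4996.1 Mb = 0.582 GiB.
Saving: 0.766 − 0.582 = 0.185 GiB.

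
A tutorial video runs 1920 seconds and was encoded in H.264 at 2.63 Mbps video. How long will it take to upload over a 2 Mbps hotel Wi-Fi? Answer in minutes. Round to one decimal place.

42.1 minutes

File: 2.630 Mbps × 1920 s = 5049.6 Mb.
At 2 Mbps: 5049.6 / 2 = 2524.8 s ≈ 42.1 minutes.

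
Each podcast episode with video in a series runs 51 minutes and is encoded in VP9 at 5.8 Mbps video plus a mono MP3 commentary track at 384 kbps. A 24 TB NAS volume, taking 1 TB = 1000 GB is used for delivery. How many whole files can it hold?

51 min = 3060 s
Audio: 384 kbps = 0.384 Mbps.
Total bitrate: 6.184 Mbps.
Per item: 6.184 Mbps × 3060 s = 18,923 Mb = 2,365 MB.
Capacity: 24 TB = 192,000,000 Mb; 10146.36 items → 10146 complete.

10146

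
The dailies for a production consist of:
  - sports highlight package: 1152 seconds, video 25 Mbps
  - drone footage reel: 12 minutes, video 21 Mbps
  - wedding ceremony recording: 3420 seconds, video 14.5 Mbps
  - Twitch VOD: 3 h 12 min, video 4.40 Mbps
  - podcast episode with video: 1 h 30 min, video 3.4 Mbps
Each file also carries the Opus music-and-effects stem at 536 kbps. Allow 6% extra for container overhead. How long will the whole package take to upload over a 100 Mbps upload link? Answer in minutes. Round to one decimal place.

Audio: 536 kbps = 0.536 Mbps.
sports highlight package: 25.536 Mbps × 1152 s × 1.06 = 31182.5 Mb
drone footage reel: 21.536 Mbps × 720 s × 1.06 = 16436.3 Mb
wedding ceremony recording: 15.036 Mbps × 3420 s × 1.06 = 54508.5 Mb
Twitch VOD: 4.936 Mbps × 11520 s × 1.06 = 60274.5 Mb
podcast episode with video: 3.936 Mbps × 5400 s × 1.06 = 22529.7 Mb
Total: 184931.4 Mb = 23116.4 MB.
At 100 Mbps: 184931.4 / 100 = 1849 s ≈ 30.8 minutes.

30.8 minutes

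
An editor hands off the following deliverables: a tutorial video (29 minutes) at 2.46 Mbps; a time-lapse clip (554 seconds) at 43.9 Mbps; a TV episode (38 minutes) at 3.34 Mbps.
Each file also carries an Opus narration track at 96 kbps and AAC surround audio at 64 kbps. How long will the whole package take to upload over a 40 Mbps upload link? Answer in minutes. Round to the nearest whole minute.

Audio total: 96 + 64 = 160 kbps = 0.160 Mbps.
tutorial video: 2.620 Mbps × 1740 s = 4558.8 Mb
time-lapse clip: 44.060 Mbps × 554 s = 24409.2 Mb
TV episode: 3.500 Mbps × 2280 s = 7980.0 Mb
Total: 36948.0 Mb = 4618.5 MB.
At 40 Mbps: 36948.0 / 40 = 924 s ≈ 15.4 minutes.

15 minutes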